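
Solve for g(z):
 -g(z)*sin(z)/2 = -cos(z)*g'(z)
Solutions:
 g(z) = C1/sqrt(cos(z))


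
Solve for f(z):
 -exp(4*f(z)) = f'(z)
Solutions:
 f(z) = log(-I*(1/(C1 + 4*z))^(1/4))
 f(z) = log(I*(1/(C1 + 4*z))^(1/4))
 f(z) = log(-(1/(C1 + 4*z))^(1/4))
 f(z) = log(1/(C1 + 4*z))/4


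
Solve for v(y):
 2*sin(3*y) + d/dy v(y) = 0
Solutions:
 v(y) = C1 + 2*cos(3*y)/3


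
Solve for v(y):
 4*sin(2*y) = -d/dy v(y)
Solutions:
 v(y) = C1 + 2*cos(2*y)


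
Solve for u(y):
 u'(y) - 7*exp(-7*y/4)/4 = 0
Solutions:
 u(y) = C1 - 1/exp(y)^(7/4)


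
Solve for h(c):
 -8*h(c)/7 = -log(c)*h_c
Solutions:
 h(c) = C1*exp(8*li(c)/7)


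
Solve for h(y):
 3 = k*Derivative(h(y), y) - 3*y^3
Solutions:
 h(y) = C1 + 3*y^4/(4*k) + 3*y/k


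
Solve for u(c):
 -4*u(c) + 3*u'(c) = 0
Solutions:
 u(c) = C1*exp(4*c/3)


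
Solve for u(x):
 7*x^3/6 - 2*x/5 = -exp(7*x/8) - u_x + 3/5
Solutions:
 u(x) = C1 - 7*x^4/24 + x^2/5 + 3*x/5 - 8*exp(7*x/8)/7


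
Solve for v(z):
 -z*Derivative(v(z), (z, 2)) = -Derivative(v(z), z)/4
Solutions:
 v(z) = C1 + C2*z^(5/4)


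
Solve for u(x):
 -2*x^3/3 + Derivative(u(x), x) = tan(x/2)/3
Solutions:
 u(x) = C1 + x^4/6 - 2*log(cos(x/2))/3


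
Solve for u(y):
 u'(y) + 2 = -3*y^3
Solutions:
 u(y) = C1 - 3*y^4/4 - 2*y


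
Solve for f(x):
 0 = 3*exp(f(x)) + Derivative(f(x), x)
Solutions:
 f(x) = log(1/(C1 + 3*x))


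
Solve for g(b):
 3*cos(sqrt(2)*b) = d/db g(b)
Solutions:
 g(b) = C1 + 3*sqrt(2)*sin(sqrt(2)*b)/2


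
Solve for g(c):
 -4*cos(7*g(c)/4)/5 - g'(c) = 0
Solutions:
 4*c/5 - 2*log(sin(7*g(c)/4) - 1)/7 + 2*log(sin(7*g(c)/4) + 1)/7 = C1


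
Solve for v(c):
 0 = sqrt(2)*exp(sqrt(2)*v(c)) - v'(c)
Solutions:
 v(c) = sqrt(2)*(2*log(-1/(C1 + sqrt(2)*c)) - log(2))/4


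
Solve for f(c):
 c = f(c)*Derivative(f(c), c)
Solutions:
 f(c) = -sqrt(C1 + c^2)
 f(c) = sqrt(C1 + c^2)


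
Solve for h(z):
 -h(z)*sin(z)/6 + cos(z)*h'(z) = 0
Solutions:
 h(z) = C1/cos(z)^(1/6)


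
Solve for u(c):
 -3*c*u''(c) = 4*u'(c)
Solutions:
 u(c) = C1 + C2/c^(1/3)


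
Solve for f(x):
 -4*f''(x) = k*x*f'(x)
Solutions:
 f(x) = Piecewise((-sqrt(2)*sqrt(pi)*C1*erf(sqrt(2)*sqrt(k)*x/4)/sqrt(k) - C2, (k > 0) | (k < 0)), (-C1*x - C2, True))


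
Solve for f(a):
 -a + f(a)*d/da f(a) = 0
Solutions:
 f(a) = -sqrt(C1 + a^2)
 f(a) = sqrt(C1 + a^2)


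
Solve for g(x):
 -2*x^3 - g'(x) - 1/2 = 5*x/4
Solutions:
 g(x) = C1 - x^4/2 - 5*x^2/8 - x/2


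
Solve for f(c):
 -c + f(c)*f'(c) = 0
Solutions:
 f(c) = -sqrt(C1 + c^2)
 f(c) = sqrt(C1 + c^2)


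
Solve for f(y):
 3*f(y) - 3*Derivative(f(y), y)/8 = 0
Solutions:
 f(y) = C1*exp(8*y)


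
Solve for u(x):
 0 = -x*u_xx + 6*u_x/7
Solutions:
 u(x) = C1 + C2*x^(13/7)


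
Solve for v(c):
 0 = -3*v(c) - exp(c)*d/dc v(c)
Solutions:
 v(c) = C1*exp(3*exp(-c))


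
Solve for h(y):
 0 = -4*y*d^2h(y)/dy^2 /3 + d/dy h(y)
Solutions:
 h(y) = C1 + C2*y^(7/4)


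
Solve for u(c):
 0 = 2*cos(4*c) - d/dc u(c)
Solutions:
 u(c) = C1 + sin(4*c)/2


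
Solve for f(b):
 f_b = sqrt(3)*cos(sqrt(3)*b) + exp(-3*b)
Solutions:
 f(b) = C1 + sin(sqrt(3)*b) - exp(-3*b)/3


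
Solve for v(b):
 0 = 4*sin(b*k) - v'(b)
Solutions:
 v(b) = C1 - 4*cos(b*k)/k


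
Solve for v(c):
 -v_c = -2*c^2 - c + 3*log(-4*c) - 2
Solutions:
 v(c) = C1 + 2*c^3/3 + c^2/2 - 3*c*log(-c) + c*(5 - 6*log(2))


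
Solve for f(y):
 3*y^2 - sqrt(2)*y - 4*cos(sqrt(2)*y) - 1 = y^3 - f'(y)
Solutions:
 f(y) = C1 + y^4/4 - y^3 + sqrt(2)*y^2/2 + y + 2*sqrt(2)*sin(sqrt(2)*y)


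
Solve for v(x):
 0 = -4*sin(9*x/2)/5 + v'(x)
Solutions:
 v(x) = C1 - 8*cos(9*x/2)/45


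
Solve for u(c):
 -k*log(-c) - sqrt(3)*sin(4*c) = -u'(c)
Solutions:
 u(c) = C1 + c*k*(log(-c) - 1) - sqrt(3)*cos(4*c)/4


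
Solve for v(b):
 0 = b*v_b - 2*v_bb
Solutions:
 v(b) = C1 + C2*erfi(b/2)


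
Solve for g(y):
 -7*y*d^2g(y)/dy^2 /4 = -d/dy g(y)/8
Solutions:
 g(y) = C1 + C2*y^(15/14)


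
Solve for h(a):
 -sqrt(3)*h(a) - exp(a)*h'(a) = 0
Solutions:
 h(a) = C1*exp(sqrt(3)*exp(-a))


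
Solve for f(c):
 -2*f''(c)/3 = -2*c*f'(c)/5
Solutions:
 f(c) = C1 + C2*erfi(sqrt(30)*c/10)


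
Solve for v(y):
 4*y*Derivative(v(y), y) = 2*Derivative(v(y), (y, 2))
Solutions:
 v(y) = C1 + C2*erfi(y)


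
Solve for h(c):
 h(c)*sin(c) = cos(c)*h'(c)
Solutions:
 h(c) = C1/cos(c)


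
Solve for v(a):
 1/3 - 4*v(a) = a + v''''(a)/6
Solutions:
 v(a) = -a/4 + (C1*sin(6^(1/4)*a) + C2*cos(6^(1/4)*a))*exp(-6^(1/4)*a) + (C3*sin(6^(1/4)*a) + C4*cos(6^(1/4)*a))*exp(6^(1/4)*a) + 1/12


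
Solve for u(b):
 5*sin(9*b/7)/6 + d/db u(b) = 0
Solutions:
 u(b) = C1 + 35*cos(9*b/7)/54


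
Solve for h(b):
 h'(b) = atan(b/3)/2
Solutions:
 h(b) = C1 + b*atan(b/3)/2 - 3*log(b^2 + 9)/4


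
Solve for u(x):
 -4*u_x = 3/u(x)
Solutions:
 u(x) = -sqrt(C1 - 6*x)/2
 u(x) = sqrt(C1 - 6*x)/2


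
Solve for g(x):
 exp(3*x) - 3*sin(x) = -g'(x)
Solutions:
 g(x) = C1 - exp(3*x)/3 - 3*cos(x)


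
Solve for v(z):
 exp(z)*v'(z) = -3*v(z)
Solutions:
 v(z) = C1*exp(3*exp(-z))


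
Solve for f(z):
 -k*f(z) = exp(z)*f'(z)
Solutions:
 f(z) = C1*exp(k*exp(-z))


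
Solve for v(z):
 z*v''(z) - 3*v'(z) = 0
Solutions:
 v(z) = C1 + C2*z^4


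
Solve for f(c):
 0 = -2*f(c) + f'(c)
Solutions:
 f(c) = C1*exp(2*c)


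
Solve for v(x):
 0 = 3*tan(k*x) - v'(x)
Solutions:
 v(x) = C1 + 3*Piecewise((-log(cos(k*x))/k, Ne(k, 0)), (0, True))


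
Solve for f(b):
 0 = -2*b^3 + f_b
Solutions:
 f(b) = C1 + b^4/2


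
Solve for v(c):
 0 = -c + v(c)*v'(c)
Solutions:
 v(c) = -sqrt(C1 + c^2)
 v(c) = sqrt(C1 + c^2)


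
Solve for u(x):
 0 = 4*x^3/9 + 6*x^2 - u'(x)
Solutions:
 u(x) = C1 + x^4/9 + 2*x^3


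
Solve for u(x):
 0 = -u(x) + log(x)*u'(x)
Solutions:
 u(x) = C1*exp(li(x))


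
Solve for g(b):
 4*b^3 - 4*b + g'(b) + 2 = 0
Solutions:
 g(b) = C1 - b^4 + 2*b^2 - 2*b


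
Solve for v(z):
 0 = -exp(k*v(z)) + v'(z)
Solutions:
 v(z) = Piecewise((log(-1/(C1*k + k*z))/k, Ne(k, 0)), (nan, True))
 v(z) = Piecewise((C1 + z, Eq(k, 0)), (nan, True))


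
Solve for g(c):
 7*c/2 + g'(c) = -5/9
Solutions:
 g(c) = C1 - 7*c^2/4 - 5*c/9


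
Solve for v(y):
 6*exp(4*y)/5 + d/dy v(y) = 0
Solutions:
 v(y) = C1 - 3*exp(4*y)/10


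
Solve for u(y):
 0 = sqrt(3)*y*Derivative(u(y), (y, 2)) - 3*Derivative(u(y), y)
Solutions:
 u(y) = C1 + C2*y^(1 + sqrt(3))


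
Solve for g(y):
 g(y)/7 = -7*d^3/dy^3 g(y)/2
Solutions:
 g(y) = C3*exp(-14^(1/3)*y/7) + (C1*sin(14^(1/3)*sqrt(3)*y/14) + C2*cos(14^(1/3)*sqrt(3)*y/14))*exp(14^(1/3)*y/14)


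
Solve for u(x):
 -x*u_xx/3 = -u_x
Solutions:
 u(x) = C1 + C2*x^4


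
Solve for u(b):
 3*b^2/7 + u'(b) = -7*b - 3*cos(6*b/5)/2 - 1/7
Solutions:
 u(b) = C1 - b^3/7 - 7*b^2/2 - b/7 - 5*sin(3*b/5)*cos(3*b/5)/2


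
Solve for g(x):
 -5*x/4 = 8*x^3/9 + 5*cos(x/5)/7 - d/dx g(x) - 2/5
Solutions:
 g(x) = C1 + 2*x^4/9 + 5*x^2/8 - 2*x/5 + 25*sin(x/5)/7


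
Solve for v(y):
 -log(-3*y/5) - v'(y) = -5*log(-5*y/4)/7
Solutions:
 v(y) = C1 - 2*y*log(-y)/7 + y*(-log(12) + 2/7 + 4*log(2)/7 + 12*log(5)/7)


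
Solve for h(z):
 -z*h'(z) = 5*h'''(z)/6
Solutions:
 h(z) = C1 + Integral(C2*airyai(-5^(2/3)*6^(1/3)*z/5) + C3*airybi(-5^(2/3)*6^(1/3)*z/5), z)


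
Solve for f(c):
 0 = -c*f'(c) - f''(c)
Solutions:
 f(c) = C1 + C2*erf(sqrt(2)*c/2)


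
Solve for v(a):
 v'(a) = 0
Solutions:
 v(a) = C1


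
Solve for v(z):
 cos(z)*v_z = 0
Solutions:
 v(z) = C1


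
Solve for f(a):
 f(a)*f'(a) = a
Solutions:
 f(a) = -sqrt(C1 + a^2)
 f(a) = sqrt(C1 + a^2)


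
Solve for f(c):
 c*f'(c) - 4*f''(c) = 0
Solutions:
 f(c) = C1 + C2*erfi(sqrt(2)*c/4)


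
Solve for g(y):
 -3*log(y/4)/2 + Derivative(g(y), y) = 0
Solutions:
 g(y) = C1 + 3*y*log(y)/2 - 3*y*log(2) - 3*y/2


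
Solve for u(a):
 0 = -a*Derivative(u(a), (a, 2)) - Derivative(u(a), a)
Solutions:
 u(a) = C1 + C2*log(a)


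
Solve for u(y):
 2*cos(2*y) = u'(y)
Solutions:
 u(y) = C1 + sin(2*y)


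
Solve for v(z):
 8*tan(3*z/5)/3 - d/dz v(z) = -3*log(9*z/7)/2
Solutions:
 v(z) = C1 + 3*z*log(z)/2 - 3*z*log(7)/2 - 3*z/2 + 3*z*log(3) - 40*log(cos(3*z/5))/9


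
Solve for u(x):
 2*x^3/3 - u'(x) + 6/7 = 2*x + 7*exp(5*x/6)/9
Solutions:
 u(x) = C1 + x^4/6 - x^2 + 6*x/7 - 14*exp(5*x/6)/15


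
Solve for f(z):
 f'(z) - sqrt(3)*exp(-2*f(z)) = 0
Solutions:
 f(z) = log(-sqrt(C1 + 2*sqrt(3)*z))
 f(z) = log(C1 + 2*sqrt(3)*z)/2


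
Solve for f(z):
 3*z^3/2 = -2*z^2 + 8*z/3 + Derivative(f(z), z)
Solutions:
 f(z) = C1 + 3*z^4/8 + 2*z^3/3 - 4*z^2/3


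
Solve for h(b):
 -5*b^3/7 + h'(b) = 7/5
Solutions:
 h(b) = C1 + 5*b^4/28 + 7*b/5


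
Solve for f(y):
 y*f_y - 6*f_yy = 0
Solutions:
 f(y) = C1 + C2*erfi(sqrt(3)*y/6)


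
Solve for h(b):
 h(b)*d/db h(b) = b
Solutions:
 h(b) = -sqrt(C1 + b^2)
 h(b) = sqrt(C1 + b^2)


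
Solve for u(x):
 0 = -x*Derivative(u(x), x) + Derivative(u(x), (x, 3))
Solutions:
 u(x) = C1 + Integral(C2*airyai(x) + C3*airybi(x), x)


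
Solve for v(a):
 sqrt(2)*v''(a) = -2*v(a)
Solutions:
 v(a) = C1*sin(2^(1/4)*a) + C2*cos(2^(1/4)*a)


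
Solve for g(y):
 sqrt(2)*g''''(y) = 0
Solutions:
 g(y) = C1 + C2*y + C3*y^2 + C4*y^3


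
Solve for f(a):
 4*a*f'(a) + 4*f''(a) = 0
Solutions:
 f(a) = C1 + C2*erf(sqrt(2)*a/2)


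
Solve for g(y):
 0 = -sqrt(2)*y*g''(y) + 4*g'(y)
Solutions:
 g(y) = C1 + C2*y^(1 + 2*sqrt(2))


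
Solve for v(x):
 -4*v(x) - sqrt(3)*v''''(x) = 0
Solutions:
 v(x) = (C1*sin(3^(7/8)*x/3) + C2*cos(3^(7/8)*x/3))*exp(-3^(7/8)*x/3) + (C3*sin(3^(7/8)*x/3) + C4*cos(3^(7/8)*x/3))*exp(3^(7/8)*x/3)


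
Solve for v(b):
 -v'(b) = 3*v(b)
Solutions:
 v(b) = C1*exp(-3*b)


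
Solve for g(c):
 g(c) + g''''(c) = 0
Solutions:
 g(c) = (C1*sin(sqrt(2)*c/2) + C2*cos(sqrt(2)*c/2))*exp(-sqrt(2)*c/2) + (C3*sin(sqrt(2)*c/2) + C4*cos(sqrt(2)*c/2))*exp(sqrt(2)*c/2)


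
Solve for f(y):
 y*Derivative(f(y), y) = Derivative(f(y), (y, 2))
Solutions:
 f(y) = C1 + C2*erfi(sqrt(2)*y/2)


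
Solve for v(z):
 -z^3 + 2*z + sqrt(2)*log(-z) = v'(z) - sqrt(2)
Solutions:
 v(z) = C1 - z^4/4 + z^2 + sqrt(2)*z*log(-z)


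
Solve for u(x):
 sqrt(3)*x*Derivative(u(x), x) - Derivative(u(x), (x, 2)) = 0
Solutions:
 u(x) = C1 + C2*erfi(sqrt(2)*3^(1/4)*x/2)


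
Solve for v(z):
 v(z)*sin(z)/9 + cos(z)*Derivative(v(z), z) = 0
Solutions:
 v(z) = C1*cos(z)^(1/9)


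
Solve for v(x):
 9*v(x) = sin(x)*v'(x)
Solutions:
 v(x) = C1*sqrt(cos(x) - 1)*(cos(x)^4 - 4*cos(x)^3 + 6*cos(x)^2 - 4*cos(x) + 1)/(sqrt(cos(x) + 1)*(cos(x)^4 + 4*cos(x)^3 + 6*cos(x)^2 + 4*cos(x) + 1))


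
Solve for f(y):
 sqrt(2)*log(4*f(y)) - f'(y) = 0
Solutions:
 -sqrt(2)*Integral(1/(log(_y) + 2*log(2)), (_y, f(y)))/2 = C1 - y


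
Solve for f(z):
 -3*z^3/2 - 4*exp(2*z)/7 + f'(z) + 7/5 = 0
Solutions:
 f(z) = C1 + 3*z^4/8 - 7*z/5 + 2*exp(2*z)/7


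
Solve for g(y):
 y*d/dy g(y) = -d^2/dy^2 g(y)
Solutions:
 g(y) = C1 + C2*erf(sqrt(2)*y/2)


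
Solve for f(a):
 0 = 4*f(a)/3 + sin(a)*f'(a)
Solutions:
 f(a) = C1*(cos(a) + 1)^(2/3)/(cos(a) - 1)^(2/3)


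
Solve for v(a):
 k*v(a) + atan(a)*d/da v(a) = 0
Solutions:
 v(a) = C1*exp(-k*Integral(1/atan(a), a))


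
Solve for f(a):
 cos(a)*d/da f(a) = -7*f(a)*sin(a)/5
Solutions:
 f(a) = C1*cos(a)^(7/5)


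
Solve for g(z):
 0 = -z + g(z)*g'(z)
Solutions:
 g(z) = -sqrt(C1 + z^2)
 g(z) = sqrt(C1 + z^2)


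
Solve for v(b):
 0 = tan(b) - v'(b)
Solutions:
 v(b) = C1 - log(cos(b))


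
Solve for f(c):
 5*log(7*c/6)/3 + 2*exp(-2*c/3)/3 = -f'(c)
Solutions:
 f(c) = C1 - 5*c*log(c)/3 + 5*c*(-log(7) + 1 + log(6))/3 + exp(-2*c/3)


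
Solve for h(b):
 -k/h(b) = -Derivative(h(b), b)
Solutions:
 h(b) = -sqrt(C1 + 2*b*k)
 h(b) = sqrt(C1 + 2*b*k)


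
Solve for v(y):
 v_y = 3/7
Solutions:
 v(y) = C1 + 3*y/7


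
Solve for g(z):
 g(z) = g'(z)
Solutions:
 g(z) = C1*exp(z)


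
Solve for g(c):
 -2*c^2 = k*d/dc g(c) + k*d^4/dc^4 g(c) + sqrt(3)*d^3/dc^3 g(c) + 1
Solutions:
 g(c) = C1 + C2*exp(-c*(3^(1/3)*(sqrt((9 + 2*sqrt(3)/k^3)^2 - 12/k^6)/2 + 9/2 + sqrt(3)/k^3)^(1/3) + sqrt(3)/k + 3^(2/3)/(k^2*(sqrt((9 + 2*sqrt(3)/k^3)^2 - 12/k^6)/2 + 9/2 + sqrt(3)/k^3)^(1/3)))/3) + C3*exp(c*(3^(1/3)*(sqrt((9 + 2*sqrt(3)/k^3)^2 - 12/k^6)/2 + 9/2 + sqrt(3)/k^3)^(1/3)/6 - 3^(5/6)*I*(sqrt((9 + 2*sqrt(3)/k^3)^2 - 12/k^6)/2 + 9/2 + sqrt(3)/k^3)^(1/3)/6 - sqrt(3)/(3*k) - 2/(k^2*(-3^(1/3) + 3^(5/6)*I)*(sqrt((9 + 2*sqrt(3)/k^3)^2 - 12/k^6)/2 + 9/2 + sqrt(3)/k^3)^(1/3)))) + C4*exp(c*(3^(1/3)*(sqrt((9 + 2*sqrt(3)/k^3)^2 - 12/k^6)/2 + 9/2 + sqrt(3)/k^3)^(1/3)/6 + 3^(5/6)*I*(sqrt((9 + 2*sqrt(3)/k^3)^2 - 12/k^6)/2 + 9/2 + sqrt(3)/k^3)^(1/3)/6 - sqrt(3)/(3*k) + 2/(k^2*(3^(1/3) + 3^(5/6)*I)*(sqrt((9 + 2*sqrt(3)/k^3)^2 - 12/k^6)/2 + 9/2 + sqrt(3)/k^3)^(1/3)))) - 2*c^3/(3*k) - c/k + 4*sqrt(3)*c/k^2


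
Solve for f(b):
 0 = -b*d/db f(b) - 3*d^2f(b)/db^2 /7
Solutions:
 f(b) = C1 + C2*erf(sqrt(42)*b/6)


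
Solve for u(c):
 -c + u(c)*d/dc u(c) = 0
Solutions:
 u(c) = -sqrt(C1 + c^2)
 u(c) = sqrt(C1 + c^2)


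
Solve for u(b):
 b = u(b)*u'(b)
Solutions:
 u(b) = -sqrt(C1 + b^2)
 u(b) = sqrt(C1 + b^2)


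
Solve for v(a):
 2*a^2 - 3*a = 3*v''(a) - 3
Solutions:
 v(a) = C1 + C2*a + a^4/18 - a^3/6 + a^2/2


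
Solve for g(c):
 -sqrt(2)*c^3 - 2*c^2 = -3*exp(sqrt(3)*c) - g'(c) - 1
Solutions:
 g(c) = C1 + sqrt(2)*c^4/4 + 2*c^3/3 - c - sqrt(3)*exp(sqrt(3)*c)


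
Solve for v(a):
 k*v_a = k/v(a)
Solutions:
 v(a) = -sqrt(C1 + 2*a)
 v(a) = sqrt(C1 + 2*a)


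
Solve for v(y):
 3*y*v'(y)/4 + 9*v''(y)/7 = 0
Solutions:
 v(y) = C1 + C2*erf(sqrt(42)*y/12)


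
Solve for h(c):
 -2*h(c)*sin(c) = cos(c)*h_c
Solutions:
 h(c) = C1*cos(c)^2


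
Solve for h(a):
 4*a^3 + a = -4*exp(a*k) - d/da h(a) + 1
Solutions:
 h(a) = C1 - a^4 - a^2/2 + a - 4*exp(a*k)/k


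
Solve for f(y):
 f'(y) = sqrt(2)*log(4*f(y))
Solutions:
 -sqrt(2)*Integral(1/(log(_y) + 2*log(2)), (_y, f(y)))/2 = C1 - y


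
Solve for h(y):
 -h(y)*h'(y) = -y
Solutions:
 h(y) = -sqrt(C1 + y^2)
 h(y) = sqrt(C1 + y^2)


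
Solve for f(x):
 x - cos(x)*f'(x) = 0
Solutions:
 f(x) = C1 + Integral(x/cos(x), x)


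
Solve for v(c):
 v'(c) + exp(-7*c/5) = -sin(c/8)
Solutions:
 v(c) = C1 + 8*cos(c/8) + 5*exp(-7*c/5)/7


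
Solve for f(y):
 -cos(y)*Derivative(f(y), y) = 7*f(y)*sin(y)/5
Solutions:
 f(y) = C1*cos(y)^(7/5)


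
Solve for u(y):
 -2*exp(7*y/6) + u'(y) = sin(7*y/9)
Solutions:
 u(y) = C1 + 12*exp(7*y/6)/7 - 9*cos(7*y/9)/7


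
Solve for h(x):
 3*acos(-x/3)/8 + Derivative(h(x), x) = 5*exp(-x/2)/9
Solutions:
 h(x) = C1 - 3*x*acos(-x/3)/8 - 3*sqrt(9 - x^2)/8 - 10*exp(-x/2)/9


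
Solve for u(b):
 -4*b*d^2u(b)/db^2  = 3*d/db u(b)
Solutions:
 u(b) = C1 + C2*b^(1/4)


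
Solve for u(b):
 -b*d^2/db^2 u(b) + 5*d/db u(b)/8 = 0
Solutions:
 u(b) = C1 + C2*b^(13/8)


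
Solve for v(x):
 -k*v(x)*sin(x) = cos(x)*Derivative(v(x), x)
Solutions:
 v(x) = C1*exp(k*log(cos(x)))


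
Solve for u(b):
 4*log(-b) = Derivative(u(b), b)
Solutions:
 u(b) = C1 + 4*b*log(-b) - 4*b


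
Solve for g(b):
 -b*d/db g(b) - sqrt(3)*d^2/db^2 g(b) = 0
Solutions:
 g(b) = C1 + C2*erf(sqrt(2)*3^(3/4)*b/6)


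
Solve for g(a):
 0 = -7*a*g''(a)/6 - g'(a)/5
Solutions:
 g(a) = C1 + C2*a^(29/35)


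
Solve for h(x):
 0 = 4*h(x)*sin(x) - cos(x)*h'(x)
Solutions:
 h(x) = C1/cos(x)^4


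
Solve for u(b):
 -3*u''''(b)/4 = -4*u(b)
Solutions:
 u(b) = C1*exp(-2*3^(3/4)*b/3) + C2*exp(2*3^(3/4)*b/3) + C3*sin(2*3^(3/4)*b/3) + C4*cos(2*3^(3/4)*b/3)


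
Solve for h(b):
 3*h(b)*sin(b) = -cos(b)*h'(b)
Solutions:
 h(b) = C1*cos(b)^3


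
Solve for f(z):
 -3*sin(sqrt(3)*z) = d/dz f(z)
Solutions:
 f(z) = C1 + sqrt(3)*cos(sqrt(3)*z)


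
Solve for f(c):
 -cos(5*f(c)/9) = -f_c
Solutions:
 -c - 9*log(sin(5*f(c)/9) - 1)/10 + 9*log(sin(5*f(c)/9) + 1)/10 = C1


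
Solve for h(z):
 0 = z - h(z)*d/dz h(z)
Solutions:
 h(z) = -sqrt(C1 + z^2)
 h(z) = sqrt(C1 + z^2)


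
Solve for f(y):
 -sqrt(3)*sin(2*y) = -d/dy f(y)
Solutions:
 f(y) = C1 - sqrt(3)*cos(2*y)/2


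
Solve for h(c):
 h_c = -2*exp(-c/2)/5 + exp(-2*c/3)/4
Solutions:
 h(c) = C1 + 4*exp(-c/2)/5 - 3*exp(-2*c/3)/8


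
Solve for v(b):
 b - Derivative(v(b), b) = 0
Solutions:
 v(b) = C1 + b^2/2


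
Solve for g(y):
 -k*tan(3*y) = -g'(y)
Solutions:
 g(y) = C1 - k*log(cos(3*y))/3


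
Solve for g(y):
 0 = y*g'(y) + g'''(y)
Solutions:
 g(y) = C1 + Integral(C2*airyai(-y) + C3*airybi(-y), y)


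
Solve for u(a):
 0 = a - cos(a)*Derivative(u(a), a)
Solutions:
 u(a) = C1 + Integral(a/cos(a), a)


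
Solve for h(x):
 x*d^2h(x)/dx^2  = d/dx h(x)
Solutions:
 h(x) = C1 + C2*x^2


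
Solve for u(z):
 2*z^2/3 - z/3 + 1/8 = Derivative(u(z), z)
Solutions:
 u(z) = C1 + 2*z^3/9 - z^2/6 + z/8


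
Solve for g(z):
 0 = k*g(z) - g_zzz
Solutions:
 g(z) = C1*exp(k^(1/3)*z) + C2*exp(k^(1/3)*z*(-1 + sqrt(3)*I)/2) + C3*exp(-k^(1/3)*z*(1 + sqrt(3)*I)/2)


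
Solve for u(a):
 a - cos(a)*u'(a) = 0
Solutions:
 u(a) = C1 + Integral(a/cos(a), a)


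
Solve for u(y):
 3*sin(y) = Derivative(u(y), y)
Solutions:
 u(y) = C1 - 3*cos(y)


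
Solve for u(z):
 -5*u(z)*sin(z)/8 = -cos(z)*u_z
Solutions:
 u(z) = C1/cos(z)^(5/8)


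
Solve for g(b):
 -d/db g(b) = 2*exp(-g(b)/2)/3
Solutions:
 g(b) = 2*log(C1 - b/3)


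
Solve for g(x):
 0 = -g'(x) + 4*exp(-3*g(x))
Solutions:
 g(x) = log(C1 + 12*x)/3
 g(x) = log((-3^(1/3) - 3^(5/6)*I)*(C1 + 4*x)^(1/3)/2)
 g(x) = log((-3^(1/3) + 3^(5/6)*I)*(C1 + 4*x)^(1/3)/2)


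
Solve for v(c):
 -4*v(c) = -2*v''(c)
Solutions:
 v(c) = C1*exp(-sqrt(2)*c) + C2*exp(sqrt(2)*c)


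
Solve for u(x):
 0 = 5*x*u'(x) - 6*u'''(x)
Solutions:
 u(x) = C1 + Integral(C2*airyai(5^(1/3)*6^(2/3)*x/6) + C3*airybi(5^(1/3)*6^(2/3)*x/6), x)


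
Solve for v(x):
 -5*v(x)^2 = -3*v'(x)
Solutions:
 v(x) = -3/(C1 + 5*x)


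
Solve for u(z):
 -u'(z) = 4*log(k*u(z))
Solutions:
 li(k*u(z))/k = C1 - 4*z


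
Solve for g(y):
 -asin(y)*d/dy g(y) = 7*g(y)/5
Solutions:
 g(y) = C1*exp(-7*Integral(1/asin(y), y)/5)


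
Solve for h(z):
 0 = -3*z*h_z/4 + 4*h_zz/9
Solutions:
 h(z) = C1 + C2*erfi(3*sqrt(6)*z/8)


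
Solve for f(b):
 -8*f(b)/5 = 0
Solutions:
 f(b) = 0


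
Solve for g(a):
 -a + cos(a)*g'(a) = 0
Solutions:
 g(a) = C1 + Integral(a/cos(a), a)


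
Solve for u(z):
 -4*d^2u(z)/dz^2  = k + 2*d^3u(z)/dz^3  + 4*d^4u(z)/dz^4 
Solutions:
 u(z) = C1 + C2*z - k*z^2/8 + (C3*sin(sqrt(15)*z/4) + C4*cos(sqrt(15)*z/4))*exp(-z/4)


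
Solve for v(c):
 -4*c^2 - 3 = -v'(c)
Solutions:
 v(c) = C1 + 4*c^3/3 + 3*c


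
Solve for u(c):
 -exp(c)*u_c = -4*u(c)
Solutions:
 u(c) = C1*exp(-4*exp(-c))


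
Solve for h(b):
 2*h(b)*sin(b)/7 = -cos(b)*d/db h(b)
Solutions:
 h(b) = C1*cos(b)^(2/7)


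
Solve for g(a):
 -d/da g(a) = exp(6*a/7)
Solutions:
 g(a) = C1 - 7*exp(6*a/7)/6


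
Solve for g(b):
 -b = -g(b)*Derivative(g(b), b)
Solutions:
 g(b) = -sqrt(C1 + b^2)
 g(b) = sqrt(C1 + b^2)


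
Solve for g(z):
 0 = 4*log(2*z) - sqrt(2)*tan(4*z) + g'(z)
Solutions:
 g(z) = C1 - 4*z*log(z) - 4*z*log(2) + 4*z - sqrt(2)*log(cos(4*z))/4


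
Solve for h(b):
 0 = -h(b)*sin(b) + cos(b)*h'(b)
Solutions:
 h(b) = C1/cos(b)


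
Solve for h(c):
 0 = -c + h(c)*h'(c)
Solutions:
 h(c) = -sqrt(C1 + c^2)
 h(c) = sqrt(C1 + c^2)


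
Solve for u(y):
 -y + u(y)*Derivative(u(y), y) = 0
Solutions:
 u(y) = -sqrt(C1 + y^2)
 u(y) = sqrt(C1 + y^2)


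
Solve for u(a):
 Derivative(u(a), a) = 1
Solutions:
 u(a) = C1 + a


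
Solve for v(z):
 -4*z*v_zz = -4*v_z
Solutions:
 v(z) = C1 + C2*z^2


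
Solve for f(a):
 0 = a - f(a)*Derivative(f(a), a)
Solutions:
 f(a) = -sqrt(C1 + a^2)
 f(a) = sqrt(C1 + a^2)


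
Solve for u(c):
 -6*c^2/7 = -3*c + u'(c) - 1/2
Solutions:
 u(c) = C1 - 2*c^3/7 + 3*c^2/2 + c/2


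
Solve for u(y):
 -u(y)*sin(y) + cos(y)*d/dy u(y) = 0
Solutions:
 u(y) = C1/cos(y)


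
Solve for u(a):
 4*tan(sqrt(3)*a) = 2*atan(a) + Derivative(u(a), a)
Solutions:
 u(a) = C1 - 2*a*atan(a) + log(a^2 + 1) - 4*sqrt(3)*log(cos(sqrt(3)*a))/3


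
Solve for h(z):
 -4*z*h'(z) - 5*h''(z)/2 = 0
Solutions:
 h(z) = C1 + C2*erf(2*sqrt(5)*z/5)


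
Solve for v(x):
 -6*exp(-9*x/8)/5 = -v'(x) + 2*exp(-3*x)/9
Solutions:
 v(x) = C1 - 2*exp(-3*x)/27 - 16*exp(-9*x/8)/15


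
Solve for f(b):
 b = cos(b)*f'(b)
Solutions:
 f(b) = C1 + Integral(b/cos(b), b)


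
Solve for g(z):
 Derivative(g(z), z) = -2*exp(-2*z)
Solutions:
 g(z) = C1 + exp(-2*z)


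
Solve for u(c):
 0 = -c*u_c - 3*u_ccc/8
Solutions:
 u(c) = C1 + Integral(C2*airyai(-2*3^(2/3)*c/3) + C3*airybi(-2*3^(2/3)*c/3), c)


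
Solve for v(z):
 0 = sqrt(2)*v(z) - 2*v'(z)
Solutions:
 v(z) = C1*exp(sqrt(2)*z/2)


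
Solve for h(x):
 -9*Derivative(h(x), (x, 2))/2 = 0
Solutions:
 h(x) = C1 + C2*x


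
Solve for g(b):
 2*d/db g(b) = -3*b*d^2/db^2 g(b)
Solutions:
 g(b) = C1 + C2*b^(1/3)


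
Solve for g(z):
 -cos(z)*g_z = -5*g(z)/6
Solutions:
 g(z) = C1*(sin(z) + 1)^(5/12)/(sin(z) - 1)^(5/12)


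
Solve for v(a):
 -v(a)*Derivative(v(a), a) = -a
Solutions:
 v(a) = -sqrt(C1 + a^2)
 v(a) = sqrt(C1 + a^2)


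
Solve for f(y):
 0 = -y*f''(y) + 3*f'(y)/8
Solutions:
 f(y) = C1 + C2*y^(11/8)


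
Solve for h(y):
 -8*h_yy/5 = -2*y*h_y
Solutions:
 h(y) = C1 + C2*erfi(sqrt(10)*y/4)


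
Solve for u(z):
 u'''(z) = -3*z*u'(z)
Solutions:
 u(z) = C1 + Integral(C2*airyai(-3^(1/3)*z) + C3*airybi(-3^(1/3)*z), z)


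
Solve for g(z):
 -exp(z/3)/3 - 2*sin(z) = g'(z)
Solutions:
 g(z) = C1 - exp(z)^(1/3) + 2*cos(z)


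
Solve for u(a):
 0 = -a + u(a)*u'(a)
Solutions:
 u(a) = -sqrt(C1 + a^2)
 u(a) = sqrt(C1 + a^2)


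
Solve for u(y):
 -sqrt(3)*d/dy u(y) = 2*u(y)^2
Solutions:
 u(y) = 3/(C1 + 2*sqrt(3)*y)


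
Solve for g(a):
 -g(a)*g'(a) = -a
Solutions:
 g(a) = -sqrt(C1 + a^2)
 g(a) = sqrt(C1 + a^2)


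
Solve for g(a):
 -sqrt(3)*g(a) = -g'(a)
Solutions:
 g(a) = C1*exp(sqrt(3)*a)


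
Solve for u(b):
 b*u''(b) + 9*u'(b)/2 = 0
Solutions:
 u(b) = C1 + C2/b^(7/2)


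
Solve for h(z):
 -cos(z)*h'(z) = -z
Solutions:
 h(z) = C1 + Integral(z/cos(z), z)


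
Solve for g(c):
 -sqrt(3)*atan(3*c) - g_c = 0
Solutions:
 g(c) = C1 - sqrt(3)*(c*atan(3*c) - log(9*c^2 + 1)/6)


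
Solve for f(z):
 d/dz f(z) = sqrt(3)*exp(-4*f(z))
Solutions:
 f(z) = log(-I*(C1 + 4*sqrt(3)*z)^(1/4))
 f(z) = log(I*(C1 + 4*sqrt(3)*z)^(1/4))
 f(z) = log(-(C1 + 4*sqrt(3)*z)^(1/4))
 f(z) = log(C1 + 4*sqrt(3)*z)/4


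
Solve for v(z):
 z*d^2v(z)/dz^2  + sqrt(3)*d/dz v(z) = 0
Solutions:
 v(z) = C1 + C2*z^(1 - sqrt(3))


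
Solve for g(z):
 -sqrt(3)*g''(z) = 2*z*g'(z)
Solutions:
 g(z) = C1 + C2*erf(3^(3/4)*z/3)


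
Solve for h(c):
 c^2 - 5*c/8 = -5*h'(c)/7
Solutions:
 h(c) = C1 - 7*c^3/15 + 7*c^2/16


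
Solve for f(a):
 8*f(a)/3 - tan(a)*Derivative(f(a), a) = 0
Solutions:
 f(a) = C1*sin(a)^(8/3)


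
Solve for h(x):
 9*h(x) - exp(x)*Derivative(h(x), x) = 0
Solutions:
 h(x) = C1*exp(-9*exp(-x))


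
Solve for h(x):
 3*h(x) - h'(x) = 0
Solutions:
 h(x) = C1*exp(3*x)


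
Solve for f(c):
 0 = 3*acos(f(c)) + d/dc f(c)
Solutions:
 Integral(1/acos(_y), (_y, f(c))) = C1 - 3*c


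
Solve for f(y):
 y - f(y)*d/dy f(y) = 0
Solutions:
 f(y) = -sqrt(C1 + y^2)
 f(y) = sqrt(C1 + y^2)


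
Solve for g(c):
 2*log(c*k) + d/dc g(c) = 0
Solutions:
 g(c) = C1 - 2*c*log(c*k) + 2*c


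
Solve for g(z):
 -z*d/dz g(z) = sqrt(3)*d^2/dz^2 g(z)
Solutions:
 g(z) = C1 + C2*erf(sqrt(2)*3^(3/4)*z/6)


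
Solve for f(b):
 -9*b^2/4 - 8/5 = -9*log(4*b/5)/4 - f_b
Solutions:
 f(b) = C1 + 3*b^3/4 - 9*b*log(b)/4 - 9*b*log(2)/2 + 9*b*log(5)/4 + 77*b/20


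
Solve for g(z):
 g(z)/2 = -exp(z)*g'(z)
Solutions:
 g(z) = C1*exp(exp(-z)/2)


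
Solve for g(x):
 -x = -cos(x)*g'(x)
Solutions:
 g(x) = C1 + Integral(x/cos(x), x)


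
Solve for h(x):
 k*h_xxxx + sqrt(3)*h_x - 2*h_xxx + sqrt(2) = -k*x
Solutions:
 h(x) = C1 + C2*exp(x*(-(sqrt(((27*sqrt(3) - 16/k^2)^2 - 256/k^4)/k^2)/2 + 27*sqrt(3)/(2*k) - 8/k^3)^(1/3) + 2/k - 4/(k^2*(sqrt(((27*sqrt(3) - 16/k^2)^2 - 256/k^4)/k^2)/2 + 27*sqrt(3)/(2*k) - 8/k^3)^(1/3)))/3) + C3*exp(x*((sqrt(((27*sqrt(3) - 16/k^2)^2 - 256/k^4)/k^2)/2 + 27*sqrt(3)/(2*k) - 8/k^3)^(1/3) - sqrt(3)*I*(sqrt(((27*sqrt(3) - 16/k^2)^2 - 256/k^4)/k^2)/2 + 27*sqrt(3)/(2*k) - 8/k^3)^(1/3) + 4/k - 16/(k^2*(-1 + sqrt(3)*I)*(sqrt(((27*sqrt(3) - 16/k^2)^2 - 256/k^4)/k^2)/2 + 27*sqrt(3)/(2*k) - 8/k^3)^(1/3)))/6) + C4*exp(x*((sqrt(((27*sqrt(3) - 16/k^2)^2 - 256/k^4)/k^2)/2 + 27*sqrt(3)/(2*k) - 8/k^3)^(1/3) + sqrt(3)*I*(sqrt(((27*sqrt(3) - 16/k^2)^2 - 256/k^4)/k^2)/2 + 27*sqrt(3)/(2*k) - 8/k^3)^(1/3) + 4/k + 16/(k^2*(1 + sqrt(3)*I)*(sqrt(((27*sqrt(3) - 16/k^2)^2 - 256/k^4)/k^2)/2 + 27*sqrt(3)/(2*k) - 8/k^3)^(1/3)))/6) - sqrt(3)*k*x^2/6 - sqrt(6)*x/3


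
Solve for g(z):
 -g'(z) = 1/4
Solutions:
 g(z) = C1 - z/4


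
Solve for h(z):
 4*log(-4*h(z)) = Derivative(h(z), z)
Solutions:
 -Integral(1/(log(-_y) + 2*log(2)), (_y, h(z)))/4 = C1 - z


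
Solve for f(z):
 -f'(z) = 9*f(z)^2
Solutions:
 f(z) = 1/(C1 + 9*z)


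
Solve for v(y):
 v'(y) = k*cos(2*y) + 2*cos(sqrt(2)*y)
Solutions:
 v(y) = C1 + k*sin(2*y)/2 + sqrt(2)*sin(sqrt(2)*y)


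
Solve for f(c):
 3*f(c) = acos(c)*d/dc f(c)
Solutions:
 f(c) = C1*exp(3*Integral(1/acos(c), c))


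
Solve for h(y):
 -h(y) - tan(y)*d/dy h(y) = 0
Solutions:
 h(y) = C1/sin(y)


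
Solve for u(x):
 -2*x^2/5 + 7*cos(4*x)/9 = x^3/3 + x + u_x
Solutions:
 u(x) = C1 - x^4/12 - 2*x^3/15 - x^2/2 + 7*sin(4*x)/36


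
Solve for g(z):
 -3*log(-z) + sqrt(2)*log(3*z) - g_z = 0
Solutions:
 g(z) = C1 - z*(3 - sqrt(2))*log(z) + z*(-sqrt(2) + sqrt(2)*log(3) + 3 - 3*I*pi)


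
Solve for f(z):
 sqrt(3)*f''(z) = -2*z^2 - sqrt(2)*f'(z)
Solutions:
 f(z) = C1 + C2*exp(-sqrt(6)*z/3) - sqrt(2)*z^3/3 + sqrt(3)*z^2 - 3*sqrt(2)*z


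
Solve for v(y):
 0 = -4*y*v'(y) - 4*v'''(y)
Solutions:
 v(y) = C1 + Integral(C2*airyai(-y) + C3*airybi(-y), y)


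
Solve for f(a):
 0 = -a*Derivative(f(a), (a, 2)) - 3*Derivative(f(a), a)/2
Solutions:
 f(a) = C1 + C2/sqrt(a)


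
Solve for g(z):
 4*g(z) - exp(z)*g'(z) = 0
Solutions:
 g(z) = C1*exp(-4*exp(-z))


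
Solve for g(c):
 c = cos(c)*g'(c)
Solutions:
 g(c) = C1 + Integral(c/cos(c), c)


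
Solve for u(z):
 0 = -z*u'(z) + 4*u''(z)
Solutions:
 u(z) = C1 + C2*erfi(sqrt(2)*z/4)


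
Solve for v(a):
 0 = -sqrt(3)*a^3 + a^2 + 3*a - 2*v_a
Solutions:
 v(a) = C1 - sqrt(3)*a^4/8 + a^3/6 + 3*a^2/4


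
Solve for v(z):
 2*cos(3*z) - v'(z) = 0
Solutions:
 v(z) = C1 + 2*sin(3*z)/3


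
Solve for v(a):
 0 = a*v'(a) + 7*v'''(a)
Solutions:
 v(a) = C1 + Integral(C2*airyai(-7^(2/3)*a/7) + C3*airybi(-7^(2/3)*a/7), a)


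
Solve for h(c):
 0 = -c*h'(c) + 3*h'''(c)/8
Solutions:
 h(c) = C1 + Integral(C2*airyai(2*3^(2/3)*c/3) + C3*airybi(2*3^(2/3)*c/3), c)


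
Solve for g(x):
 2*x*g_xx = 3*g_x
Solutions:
 g(x) = C1 + C2*x^(5/2)


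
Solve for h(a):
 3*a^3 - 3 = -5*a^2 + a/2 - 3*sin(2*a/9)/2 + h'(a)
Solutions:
 h(a) = C1 + 3*a^4/4 + 5*a^3/3 - a^2/4 - 3*a - 27*cos(2*a/9)/4


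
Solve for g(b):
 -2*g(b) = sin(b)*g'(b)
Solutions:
 g(b) = C1*(cos(b) + 1)/(cos(b) - 1)


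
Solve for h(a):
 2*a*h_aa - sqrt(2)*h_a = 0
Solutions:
 h(a) = C1 + C2*a^(sqrt(2)/2 + 1)


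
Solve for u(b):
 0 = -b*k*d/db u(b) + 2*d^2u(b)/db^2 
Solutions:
 u(b) = Piecewise((-sqrt(pi)*C1*erf(b*sqrt(-k)/2)/sqrt(-k) - C2, (k > 0) | (k < 0)), (-C1*b - C2, True))


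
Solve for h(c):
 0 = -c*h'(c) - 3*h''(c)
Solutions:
 h(c) = C1 + C2*erf(sqrt(6)*c/6)


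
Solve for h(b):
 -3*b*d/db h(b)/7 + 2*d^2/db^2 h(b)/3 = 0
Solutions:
 h(b) = C1 + C2*erfi(3*sqrt(7)*b/14)


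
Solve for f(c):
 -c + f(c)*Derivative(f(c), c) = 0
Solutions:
 f(c) = -sqrt(C1 + c^2)
 f(c) = sqrt(C1 + c^2)


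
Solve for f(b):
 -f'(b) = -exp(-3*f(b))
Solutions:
 f(b) = log(C1 + 3*b)/3
 f(b) = log((-3^(1/3) - 3^(5/6)*I)*(C1 + b)^(1/3)/2)
 f(b) = log((-3^(1/3) + 3^(5/6)*I)*(C1 + b)^(1/3)/2)


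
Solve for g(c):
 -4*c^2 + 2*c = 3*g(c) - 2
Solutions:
 g(c) = -4*c^2/3 + 2*c/3 + 2/3


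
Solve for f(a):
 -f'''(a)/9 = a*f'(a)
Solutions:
 f(a) = C1 + Integral(C2*airyai(-3^(2/3)*a) + C3*airybi(-3^(2/3)*a), a)


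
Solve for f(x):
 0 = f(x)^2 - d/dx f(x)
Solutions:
 f(x) = -1/(C1 + x)


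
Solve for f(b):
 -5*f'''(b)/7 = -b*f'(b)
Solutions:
 f(b) = C1 + Integral(C2*airyai(5^(2/3)*7^(1/3)*b/5) + C3*airybi(5^(2/3)*7^(1/3)*b/5), b)


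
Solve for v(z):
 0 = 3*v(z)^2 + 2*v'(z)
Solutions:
 v(z) = 2/(C1 + 3*z)


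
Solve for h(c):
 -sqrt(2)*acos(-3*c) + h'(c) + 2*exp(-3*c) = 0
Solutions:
 h(c) = C1 + sqrt(2)*c*acos(-3*c) + sqrt(2)*sqrt(1 - 9*c^2)/3 + 2*exp(-3*c)/3


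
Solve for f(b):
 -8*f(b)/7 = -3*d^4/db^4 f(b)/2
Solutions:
 f(b) = C1*exp(-2*21^(3/4)*b/21) + C2*exp(2*21^(3/4)*b/21) + C3*sin(2*21^(3/4)*b/21) + C4*cos(2*21^(3/4)*b/21)


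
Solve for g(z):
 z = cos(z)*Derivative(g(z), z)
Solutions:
 g(z) = C1 + Integral(z/cos(z), z)


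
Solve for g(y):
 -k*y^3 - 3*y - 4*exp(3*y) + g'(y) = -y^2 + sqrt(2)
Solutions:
 g(y) = C1 + k*y^4/4 - y^3/3 + 3*y^2/2 + sqrt(2)*y + 4*exp(3*y)/3


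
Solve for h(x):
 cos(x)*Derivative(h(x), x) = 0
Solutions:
 h(x) = C1


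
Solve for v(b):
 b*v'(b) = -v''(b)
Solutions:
 v(b) = C1 + C2*erf(sqrt(2)*b/2)


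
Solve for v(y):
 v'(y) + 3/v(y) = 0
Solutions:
 v(y) = -sqrt(C1 - 6*y)
 v(y) = sqrt(C1 - 6*y)


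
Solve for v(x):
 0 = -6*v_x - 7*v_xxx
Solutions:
 v(x) = C1 + C2*sin(sqrt(42)*x/7) + C3*cos(sqrt(42)*x/7)


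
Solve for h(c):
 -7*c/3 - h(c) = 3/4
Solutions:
 h(c) = -7*c/3 - 3/4


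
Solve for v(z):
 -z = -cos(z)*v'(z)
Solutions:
 v(z) = C1 + Integral(z/cos(z), z)


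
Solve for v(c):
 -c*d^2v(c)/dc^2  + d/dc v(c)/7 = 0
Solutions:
 v(c) = C1 + C2*c^(8/7)


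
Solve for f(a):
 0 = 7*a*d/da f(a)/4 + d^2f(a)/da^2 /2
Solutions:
 f(a) = C1 + C2*erf(sqrt(7)*a/2)


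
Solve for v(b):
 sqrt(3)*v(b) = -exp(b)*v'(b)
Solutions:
 v(b) = C1*exp(sqrt(3)*exp(-b))


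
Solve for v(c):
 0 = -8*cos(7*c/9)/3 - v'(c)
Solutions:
 v(c) = C1 - 24*sin(7*c/9)/7


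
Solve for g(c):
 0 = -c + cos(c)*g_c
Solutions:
 g(c) = C1 + Integral(c/cos(c), c)


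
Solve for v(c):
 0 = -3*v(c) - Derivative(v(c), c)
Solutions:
 v(c) = C1*exp(-3*c)


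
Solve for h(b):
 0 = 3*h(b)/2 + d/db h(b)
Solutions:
 h(b) = C1*exp(-3*b/2)


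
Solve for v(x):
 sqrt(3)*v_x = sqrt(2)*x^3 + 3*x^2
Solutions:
 v(x) = C1 + sqrt(6)*x^4/12 + sqrt(3)*x^3/3


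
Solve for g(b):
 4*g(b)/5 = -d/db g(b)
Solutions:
 g(b) = C1*exp(-4*b/5)


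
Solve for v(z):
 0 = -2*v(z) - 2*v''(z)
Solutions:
 v(z) = C1*sin(z) + C2*cos(z)


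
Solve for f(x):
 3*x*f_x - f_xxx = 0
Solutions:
 f(x) = C1 + Integral(C2*airyai(3^(1/3)*x) + C3*airybi(3^(1/3)*x), x)


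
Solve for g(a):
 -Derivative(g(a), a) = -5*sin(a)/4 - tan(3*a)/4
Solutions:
 g(a) = C1 - log(cos(3*a))/12 - 5*cos(a)/4


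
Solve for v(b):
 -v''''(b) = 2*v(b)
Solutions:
 v(b) = (C1*sin(2^(3/4)*b/2) + C2*cos(2^(3/4)*b/2))*exp(-2^(3/4)*b/2) + (C3*sin(2^(3/4)*b/2) + C4*cos(2^(3/4)*b/2))*exp(2^(3/4)*b/2)


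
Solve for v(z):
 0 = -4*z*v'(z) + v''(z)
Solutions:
 v(z) = C1 + C2*erfi(sqrt(2)*z)


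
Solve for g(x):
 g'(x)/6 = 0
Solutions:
 g(x) = C1


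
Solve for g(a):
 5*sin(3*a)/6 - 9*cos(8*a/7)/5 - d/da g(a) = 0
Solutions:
 g(a) = C1 - 63*sin(8*a/7)/40 - 5*cos(3*a)/18


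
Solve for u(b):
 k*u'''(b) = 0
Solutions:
 u(b) = C1 + C2*b + C3*b^2


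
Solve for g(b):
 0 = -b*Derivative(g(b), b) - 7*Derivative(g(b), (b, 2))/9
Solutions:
 g(b) = C1 + C2*erf(3*sqrt(14)*b/14)


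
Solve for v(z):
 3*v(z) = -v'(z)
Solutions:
 v(z) = C1*exp(-3*z)


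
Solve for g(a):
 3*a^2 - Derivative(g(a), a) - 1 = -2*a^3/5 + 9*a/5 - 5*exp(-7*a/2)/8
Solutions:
 g(a) = C1 + a^4/10 + a^3 - 9*a^2/10 - a - 5*exp(-7*a/2)/28


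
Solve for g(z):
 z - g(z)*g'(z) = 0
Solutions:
 g(z) = -sqrt(C1 + z^2)
 g(z) = sqrt(C1 + z^2)


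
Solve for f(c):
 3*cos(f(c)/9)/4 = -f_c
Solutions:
 3*c/4 - 9*log(sin(f(c)/9) - 1)/2 + 9*log(sin(f(c)/9) + 1)/2 = C1


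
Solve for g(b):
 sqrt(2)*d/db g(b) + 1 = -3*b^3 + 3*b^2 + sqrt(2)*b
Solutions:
 g(b) = C1 - 3*sqrt(2)*b^4/8 + sqrt(2)*b^3/2 + b^2/2 - sqrt(2)*b/2


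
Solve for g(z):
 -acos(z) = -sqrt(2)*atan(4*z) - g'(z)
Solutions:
 g(z) = C1 + z*acos(z) - sqrt(1 - z^2) - sqrt(2)*(z*atan(4*z) - log(16*z^2 + 1)/8)


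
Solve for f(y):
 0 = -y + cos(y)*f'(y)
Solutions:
 f(y) = C1 + Integral(y/cos(y), y)


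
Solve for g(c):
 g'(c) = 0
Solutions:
 g(c) = C1


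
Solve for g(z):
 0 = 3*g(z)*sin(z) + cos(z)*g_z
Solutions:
 g(z) = C1*cos(z)^3


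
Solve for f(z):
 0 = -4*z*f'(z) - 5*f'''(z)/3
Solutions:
 f(z) = C1 + Integral(C2*airyai(-12^(1/3)*5^(2/3)*z/5) + C3*airybi(-12^(1/3)*5^(2/3)*z/5), z)


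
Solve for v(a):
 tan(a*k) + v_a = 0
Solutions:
 v(a) = C1 - Piecewise((-log(cos(a*k))/k, Ne(k, 0)), (0, True))


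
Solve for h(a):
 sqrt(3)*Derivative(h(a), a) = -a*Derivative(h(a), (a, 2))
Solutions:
 h(a) = C1 + C2*a^(1 - sqrt(3))


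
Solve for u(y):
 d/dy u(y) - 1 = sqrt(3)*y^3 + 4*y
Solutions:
 u(y) = C1 + sqrt(3)*y^4/4 + 2*y^2 + y


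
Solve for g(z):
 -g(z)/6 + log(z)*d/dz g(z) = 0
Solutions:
 g(z) = C1*exp(li(z)/6)


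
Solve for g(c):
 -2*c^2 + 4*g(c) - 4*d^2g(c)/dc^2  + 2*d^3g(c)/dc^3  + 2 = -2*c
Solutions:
 g(c) = C1*exp(c*(4/(3*sqrt(33) + 19)^(1/3) + (3*sqrt(33) + 19)^(1/3) + 4)/6)*sin(sqrt(3)*c*(-(3*sqrt(33) + 19)^(1/3) + 4/(3*sqrt(33) + 19)^(1/3))/6) + C2*exp(c*(4/(3*sqrt(33) + 19)^(1/3) + (3*sqrt(33) + 19)^(1/3) + 4)/6)*cos(sqrt(3)*c*(-(3*sqrt(33) + 19)^(1/3) + 4/(3*sqrt(33) + 19)^(1/3))/6) + C3*exp(c*(-(3*sqrt(33) + 19)^(1/3) - 4/(3*sqrt(33) + 19)^(1/3) + 2)/3) + c^2/2 - c/2 + 1/2


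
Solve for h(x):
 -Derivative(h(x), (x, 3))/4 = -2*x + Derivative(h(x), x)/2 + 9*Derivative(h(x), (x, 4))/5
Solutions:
 h(x) = C1 + C2*exp(x*(-10 + 5*5^(2/3)/(108*sqrt(105126) + 35017)^(1/3) + 5^(1/3)*(108*sqrt(105126) + 35017)^(1/3))/216)*sin(sqrt(3)*5^(1/3)*x*(-(108*sqrt(105126) + 35017)^(1/3) + 5*5^(1/3)/(108*sqrt(105126) + 35017)^(1/3))/216) + C3*exp(x*(-10 + 5*5^(2/3)/(108*sqrt(105126) + 35017)^(1/3) + 5^(1/3)*(108*sqrt(105126) + 35017)^(1/3))/216)*cos(sqrt(3)*5^(1/3)*x*(-(108*sqrt(105126) + 35017)^(1/3) + 5*5^(1/3)/(108*sqrt(105126) + 35017)^(1/3))/216) + C4*exp(-x*(5*5^(2/3)/(108*sqrt(105126) + 35017)^(1/3) + 5 + 5^(1/3)*(108*sqrt(105126) + 35017)^(1/3))/108) + 2*x^2


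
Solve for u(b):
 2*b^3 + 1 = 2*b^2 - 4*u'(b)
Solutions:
 u(b) = C1 - b^4/8 + b^3/6 - b/4


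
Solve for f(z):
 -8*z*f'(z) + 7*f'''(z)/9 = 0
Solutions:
 f(z) = C1 + Integral(C2*airyai(2*21^(2/3)*z/7) + C3*airybi(2*21^(2/3)*z/7), z)


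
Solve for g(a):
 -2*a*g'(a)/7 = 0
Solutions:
 g(a) = C1


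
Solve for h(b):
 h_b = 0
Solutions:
 h(b) = C1


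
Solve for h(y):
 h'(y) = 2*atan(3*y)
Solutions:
 h(y) = C1 + 2*y*atan(3*y) - log(9*y^2 + 1)/3


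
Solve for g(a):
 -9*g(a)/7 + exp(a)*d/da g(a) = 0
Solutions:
 g(a) = C1*exp(-9*exp(-a)/7)


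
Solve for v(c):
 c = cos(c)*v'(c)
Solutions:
 v(c) = C1 + Integral(c/cos(c), c)


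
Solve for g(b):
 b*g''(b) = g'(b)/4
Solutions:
 g(b) = C1 + C2*b^(5/4)


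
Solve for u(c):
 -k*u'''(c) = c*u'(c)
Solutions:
 u(c) = C1 + Integral(C2*airyai(c*(-1/k)^(1/3)) + C3*airybi(c*(-1/k)^(1/3)), c)


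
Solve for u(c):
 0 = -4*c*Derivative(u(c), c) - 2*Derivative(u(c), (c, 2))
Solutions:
 u(c) = C1 + C2*erf(c)


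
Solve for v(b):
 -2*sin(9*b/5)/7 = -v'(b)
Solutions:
 v(b) = C1 - 10*cos(9*b/5)/63


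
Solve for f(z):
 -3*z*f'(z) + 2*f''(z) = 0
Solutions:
 f(z) = C1 + C2*erfi(sqrt(3)*z/2)


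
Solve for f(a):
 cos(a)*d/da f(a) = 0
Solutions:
 f(a) = C1


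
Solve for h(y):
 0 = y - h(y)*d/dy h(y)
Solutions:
 h(y) = -sqrt(C1 + y^2)
 h(y) = sqrt(C1 + y^2)


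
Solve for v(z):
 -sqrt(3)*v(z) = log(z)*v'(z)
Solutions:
 v(z) = C1*exp(-sqrt(3)*li(z))


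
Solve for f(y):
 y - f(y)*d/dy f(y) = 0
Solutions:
 f(y) = -sqrt(C1 + y^2)
 f(y) = sqrt(C1 + y^2)


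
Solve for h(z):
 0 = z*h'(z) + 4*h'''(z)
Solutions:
 h(z) = C1 + Integral(C2*airyai(-2^(1/3)*z/2) + C3*airybi(-2^(1/3)*z/2), z)


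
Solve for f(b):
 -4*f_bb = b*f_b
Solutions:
 f(b) = C1 + C2*erf(sqrt(2)*b/4)


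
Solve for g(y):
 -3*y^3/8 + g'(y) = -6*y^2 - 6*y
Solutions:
 g(y) = C1 + 3*y^4/32 - 2*y^3 - 3*y^2


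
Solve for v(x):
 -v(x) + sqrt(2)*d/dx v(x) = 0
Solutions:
 v(x) = C1*exp(sqrt(2)*x/2)


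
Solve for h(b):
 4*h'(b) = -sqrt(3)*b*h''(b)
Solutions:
 h(b) = C1 + C2*b^(1 - 4*sqrt(3)/3)


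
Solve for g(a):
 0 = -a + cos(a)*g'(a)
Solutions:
 g(a) = C1 + Integral(a/cos(a), a)


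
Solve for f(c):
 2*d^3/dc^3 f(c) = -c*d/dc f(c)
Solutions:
 f(c) = C1 + Integral(C2*airyai(-2^(2/3)*c/2) + C3*airybi(-2^(2/3)*c/2), c)


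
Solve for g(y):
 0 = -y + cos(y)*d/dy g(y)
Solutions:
 g(y) = C1 + Integral(y/cos(y), y)


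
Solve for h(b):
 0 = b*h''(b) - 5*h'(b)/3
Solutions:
 h(b) = C1 + C2*b^(8/3)


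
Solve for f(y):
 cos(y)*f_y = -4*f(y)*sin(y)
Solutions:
 f(y) = C1*cos(y)^4


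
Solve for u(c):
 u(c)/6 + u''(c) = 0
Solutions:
 u(c) = C1*sin(sqrt(6)*c/6) + C2*cos(sqrt(6)*c/6)


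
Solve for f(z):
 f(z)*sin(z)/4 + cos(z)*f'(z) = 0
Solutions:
 f(z) = C1*cos(z)^(1/4)


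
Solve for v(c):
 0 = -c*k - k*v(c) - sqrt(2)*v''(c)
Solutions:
 v(c) = C1*exp(-2^(3/4)*c*sqrt(-k)/2) + C2*exp(2^(3/4)*c*sqrt(-k)/2) - c


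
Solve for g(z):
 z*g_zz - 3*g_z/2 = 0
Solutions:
 g(z) = C1 + C2*z^(5/2)


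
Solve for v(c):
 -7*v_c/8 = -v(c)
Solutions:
 v(c) = C1*exp(8*c/7)


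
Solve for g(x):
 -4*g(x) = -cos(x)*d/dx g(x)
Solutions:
 g(x) = C1*(sin(x)^2 + 2*sin(x) + 1)/(sin(x)^2 - 2*sin(x) + 1)


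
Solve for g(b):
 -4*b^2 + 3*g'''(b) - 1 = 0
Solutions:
 g(b) = C1 + C2*b + C3*b^2 + b^5/45 + b^3/18


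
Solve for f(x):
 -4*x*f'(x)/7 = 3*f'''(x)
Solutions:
 f(x) = C1 + Integral(C2*airyai(-42^(2/3)*x/21) + C3*airybi(-42^(2/3)*x/21), x)


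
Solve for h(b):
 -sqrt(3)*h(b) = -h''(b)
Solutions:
 h(b) = C1*exp(-3^(1/4)*b) + C2*exp(3^(1/4)*b)


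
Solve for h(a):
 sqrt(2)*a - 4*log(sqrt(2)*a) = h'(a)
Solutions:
 h(a) = C1 + sqrt(2)*a^2/2 - 4*a*log(a) - a*log(4) + 4*a


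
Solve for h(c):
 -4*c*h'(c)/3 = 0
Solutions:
 h(c) = C1


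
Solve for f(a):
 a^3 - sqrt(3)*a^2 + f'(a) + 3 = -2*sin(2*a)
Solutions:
 f(a) = C1 - a^4/4 + sqrt(3)*a^3/3 - 3*a + cos(2*a)


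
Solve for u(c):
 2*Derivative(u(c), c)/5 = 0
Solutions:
 u(c) = C1


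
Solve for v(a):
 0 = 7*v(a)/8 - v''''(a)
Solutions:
 v(a) = C1*exp(-14^(1/4)*a/2) + C2*exp(14^(1/4)*a/2) + C3*sin(14^(1/4)*a/2) + C4*cos(14^(1/4)*a/2)
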